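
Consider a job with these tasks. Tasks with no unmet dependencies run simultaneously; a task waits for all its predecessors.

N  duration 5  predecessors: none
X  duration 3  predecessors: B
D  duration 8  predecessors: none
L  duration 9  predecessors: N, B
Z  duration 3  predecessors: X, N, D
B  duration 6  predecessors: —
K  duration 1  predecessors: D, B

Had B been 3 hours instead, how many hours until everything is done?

As given, the longest chain is B→L = 6+9 = 15, so the finish is 15 hours.
B lies on that path, so at 3 hours the path becomes 12 hours.
New critical path: N→L = 5+9 = 14 ⇒ 14 hours.

14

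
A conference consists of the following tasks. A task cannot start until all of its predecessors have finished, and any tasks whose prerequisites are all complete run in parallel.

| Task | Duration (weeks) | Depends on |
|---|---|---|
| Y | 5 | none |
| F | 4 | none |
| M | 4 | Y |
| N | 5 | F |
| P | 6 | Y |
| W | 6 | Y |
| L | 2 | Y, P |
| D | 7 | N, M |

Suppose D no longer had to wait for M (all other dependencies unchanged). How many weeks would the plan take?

16

With the dependency in place, Y→M→D = 5+4+7 = 16 sets the finish at 16 weeks.
Dropping M→D doesn't change D's earliest start (9); another predecessor still binds.
The longest chain is now F→N→D = 4+5+7 = 16, so the plan takes 16 weeks.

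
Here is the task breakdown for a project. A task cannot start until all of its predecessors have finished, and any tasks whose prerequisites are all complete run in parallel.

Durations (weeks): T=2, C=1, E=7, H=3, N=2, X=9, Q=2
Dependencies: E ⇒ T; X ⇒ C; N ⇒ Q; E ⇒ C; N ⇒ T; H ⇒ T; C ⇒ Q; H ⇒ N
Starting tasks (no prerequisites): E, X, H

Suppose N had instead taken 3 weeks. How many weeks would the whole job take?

12

Actual critical path: X→C→Q = 9+1+2 = 12 ⇒ 12 weeks.
N has 5 weeks of float (longest path through it is 7).
The critical path is still X→C→Q; finish is now 12 weeks.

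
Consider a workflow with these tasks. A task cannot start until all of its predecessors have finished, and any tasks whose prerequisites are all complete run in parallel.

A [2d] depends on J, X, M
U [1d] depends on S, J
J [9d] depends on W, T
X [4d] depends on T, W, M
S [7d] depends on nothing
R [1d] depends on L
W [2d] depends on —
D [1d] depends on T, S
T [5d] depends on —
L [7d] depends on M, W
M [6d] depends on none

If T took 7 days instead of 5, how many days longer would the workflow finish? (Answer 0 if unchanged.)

2

Actual critical path: T→J→A = 5+9+2 = 16 ⇒ 16 days.
Since T is critical, the +2 change carries straight to that chain (now 18 days).
No other chain overtakes it, so the finish is 18 days.
Change in finish: 18 − 16 = +2 days.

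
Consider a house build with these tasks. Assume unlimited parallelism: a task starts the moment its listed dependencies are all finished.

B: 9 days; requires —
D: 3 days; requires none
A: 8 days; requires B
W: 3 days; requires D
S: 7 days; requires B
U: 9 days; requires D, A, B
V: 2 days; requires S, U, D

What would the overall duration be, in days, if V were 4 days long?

The binding path is B→A→U→V = 9+8+9+2 = 28; finish at 28 days.
Since V is critical, the +2 change carries straight to that chain (now 30 days).
No other chain overtakes it, so the finish is 30 days.

30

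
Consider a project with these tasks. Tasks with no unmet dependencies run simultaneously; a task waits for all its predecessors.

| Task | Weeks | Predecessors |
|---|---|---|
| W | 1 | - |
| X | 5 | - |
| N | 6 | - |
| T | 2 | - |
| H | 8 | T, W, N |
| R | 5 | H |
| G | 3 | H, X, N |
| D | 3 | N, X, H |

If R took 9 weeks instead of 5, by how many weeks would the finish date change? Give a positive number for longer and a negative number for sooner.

4

The binding path is N→H→R = 6+8+5 = 19; finish at 19 weeks.
R is on the critical path; changing it to 9 makes that path 23 weeks.
No other chain overtakes it, so the finish is 23 weeks.
Change in finish: 23 − 19 = +4 weeks.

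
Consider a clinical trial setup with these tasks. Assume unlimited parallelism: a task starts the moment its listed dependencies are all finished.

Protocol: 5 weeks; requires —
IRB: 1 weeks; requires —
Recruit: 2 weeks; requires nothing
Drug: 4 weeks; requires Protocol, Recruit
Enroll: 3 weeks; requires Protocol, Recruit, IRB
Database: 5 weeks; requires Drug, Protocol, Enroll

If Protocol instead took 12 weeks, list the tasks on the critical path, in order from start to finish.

As given, the longest chain is Protocol→Drug→Database = 5+4+5 = 14, so the finish is 14 weeks.
Protocol is on the critical path; changing it to 12 makes that path 21 weeks.
That remains the longest chain; total 21 weeks.

Protocol, Drug, Database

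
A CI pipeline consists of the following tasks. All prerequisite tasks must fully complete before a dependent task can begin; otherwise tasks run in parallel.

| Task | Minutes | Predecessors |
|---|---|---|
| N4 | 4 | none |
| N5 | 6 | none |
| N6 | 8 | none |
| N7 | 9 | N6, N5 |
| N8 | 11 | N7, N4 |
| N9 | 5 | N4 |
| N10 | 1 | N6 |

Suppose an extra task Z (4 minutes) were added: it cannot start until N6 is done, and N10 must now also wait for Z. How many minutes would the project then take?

28

Originally the project takes 28 minutes.
With Z inserted, N10 now waits for max(N6, Z).
New critical path: N6→N7→N8 = 8+9+11 = 28 ⇒ 28 minutes.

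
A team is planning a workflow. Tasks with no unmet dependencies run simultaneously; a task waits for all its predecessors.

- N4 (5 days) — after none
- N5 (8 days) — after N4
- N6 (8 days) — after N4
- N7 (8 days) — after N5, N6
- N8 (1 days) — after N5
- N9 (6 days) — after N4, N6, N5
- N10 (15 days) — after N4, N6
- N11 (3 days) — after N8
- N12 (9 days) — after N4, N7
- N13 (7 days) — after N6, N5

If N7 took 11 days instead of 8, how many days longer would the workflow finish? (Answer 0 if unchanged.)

Baseline: N4→N5→N7→N12 = 5+8+8+9 = 30 → 30 days.
N7 is on the critical path; changing it to 11 makes that path 33 days.
No other chain overtakes it, so the finish is 33 days.
Change in finish: 33 − 30 = +3 days.

3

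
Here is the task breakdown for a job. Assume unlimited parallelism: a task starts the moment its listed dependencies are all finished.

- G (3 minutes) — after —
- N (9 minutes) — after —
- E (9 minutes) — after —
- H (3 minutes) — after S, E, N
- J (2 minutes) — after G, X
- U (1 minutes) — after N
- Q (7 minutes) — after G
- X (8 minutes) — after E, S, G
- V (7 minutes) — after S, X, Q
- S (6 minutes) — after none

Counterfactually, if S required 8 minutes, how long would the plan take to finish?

Baseline: E→X→V = 9+8+7 = 24 → 24 minutes.
S is off the critical path — its longest chain is 21 minutes, giving 3 of slack.
No other chain overtakes it, so the finish is 24 minutes.

24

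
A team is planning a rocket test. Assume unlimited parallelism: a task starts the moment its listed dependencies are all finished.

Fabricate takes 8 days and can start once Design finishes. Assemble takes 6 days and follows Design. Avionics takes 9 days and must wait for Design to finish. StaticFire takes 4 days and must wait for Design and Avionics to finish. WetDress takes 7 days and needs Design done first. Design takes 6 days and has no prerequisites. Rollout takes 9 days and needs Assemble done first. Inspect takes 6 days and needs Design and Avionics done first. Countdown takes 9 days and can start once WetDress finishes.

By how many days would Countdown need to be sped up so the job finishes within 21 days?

Current finish: 22 days; target: 21.
Countdown is on every critical path, so each day cut from Countdown cuts the finish by one (this holds down to a finish of 21).
Need 22 − 21 = 1 day off Countdown → Countdown becomes 8 days, finish becomes 21.

1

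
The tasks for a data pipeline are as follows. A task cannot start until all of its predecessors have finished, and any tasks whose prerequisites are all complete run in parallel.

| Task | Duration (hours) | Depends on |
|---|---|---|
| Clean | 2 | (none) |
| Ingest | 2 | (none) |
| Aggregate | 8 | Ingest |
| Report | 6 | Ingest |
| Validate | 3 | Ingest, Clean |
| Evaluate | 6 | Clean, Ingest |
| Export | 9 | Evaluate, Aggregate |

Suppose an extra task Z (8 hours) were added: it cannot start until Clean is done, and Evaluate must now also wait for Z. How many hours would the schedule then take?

25

Originally the schedule takes 19 hours.
With Z inserted, Evaluate now waits for max(Clean, Ingest, Z).
New critical path: Clean→Z→Evaluate→Export = 2+8+6+9 = 25 ⇒ 25 hours.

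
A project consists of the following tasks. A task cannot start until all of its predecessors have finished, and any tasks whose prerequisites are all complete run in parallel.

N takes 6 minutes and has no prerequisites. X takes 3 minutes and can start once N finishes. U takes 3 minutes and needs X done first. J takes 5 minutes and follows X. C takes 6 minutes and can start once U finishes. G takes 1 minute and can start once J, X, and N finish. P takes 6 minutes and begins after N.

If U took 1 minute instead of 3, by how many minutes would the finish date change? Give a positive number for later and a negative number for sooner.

-2

The binding path is N→X→U→C = 6+3+3+6 = 18; finish at 18 minutes.
Since U is critical, the -2 change carries straight to that chain (now 16 minutes).
The critical path is still N→X→U→C; finish is now 16 minutes.
Change in finish: 16 − 18 = -2 minutes.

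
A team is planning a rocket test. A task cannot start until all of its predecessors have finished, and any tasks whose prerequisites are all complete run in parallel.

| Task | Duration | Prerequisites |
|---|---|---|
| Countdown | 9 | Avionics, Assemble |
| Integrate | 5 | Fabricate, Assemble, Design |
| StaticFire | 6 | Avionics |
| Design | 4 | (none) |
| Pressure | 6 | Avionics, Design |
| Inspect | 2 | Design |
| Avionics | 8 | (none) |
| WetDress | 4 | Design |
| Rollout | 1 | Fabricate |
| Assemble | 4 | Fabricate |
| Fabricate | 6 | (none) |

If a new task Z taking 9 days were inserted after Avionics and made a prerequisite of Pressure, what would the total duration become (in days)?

Originally the job takes 19 days.
With Z inserted, Pressure now waits for max(Avionics, Design, Z).
New critical path: Avionics→Z→Pressure = 8+9+6 = 23 ⇒ 23 days.

23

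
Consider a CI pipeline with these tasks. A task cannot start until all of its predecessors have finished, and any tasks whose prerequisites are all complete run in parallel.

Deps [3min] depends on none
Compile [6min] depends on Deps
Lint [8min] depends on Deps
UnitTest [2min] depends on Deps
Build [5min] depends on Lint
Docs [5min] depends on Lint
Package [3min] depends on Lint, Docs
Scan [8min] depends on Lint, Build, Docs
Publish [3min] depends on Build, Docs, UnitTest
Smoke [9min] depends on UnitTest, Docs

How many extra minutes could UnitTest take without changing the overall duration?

Deps→Lint→Docs→Smoke = 3+8+5+9 = 25 sets the makespan at 25 minutes.
Longest path through UnitTest: 14 minutes (earliest finish 5, latest finish 16).
So UnitTest can slip 16 − 5 = 11 minutes.

11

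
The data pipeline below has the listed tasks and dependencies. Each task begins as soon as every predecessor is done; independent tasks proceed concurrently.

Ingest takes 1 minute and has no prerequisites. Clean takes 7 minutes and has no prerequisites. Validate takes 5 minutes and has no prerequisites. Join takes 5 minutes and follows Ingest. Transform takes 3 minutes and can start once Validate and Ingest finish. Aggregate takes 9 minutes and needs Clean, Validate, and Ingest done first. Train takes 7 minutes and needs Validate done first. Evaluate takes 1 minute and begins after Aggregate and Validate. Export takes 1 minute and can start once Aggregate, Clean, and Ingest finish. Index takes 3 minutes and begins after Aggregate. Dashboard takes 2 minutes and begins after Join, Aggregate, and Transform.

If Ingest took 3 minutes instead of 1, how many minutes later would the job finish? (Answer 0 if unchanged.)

Baseline: Clean→Aggregate→Index = 7+9+3 = 19 → 19 minutes.
Ingest has 6 minutes of float (longest path through it is 13).
That remains the longest chain; total 19 minutes.
Change in finish: 19 − 19 = +0 minutes.

0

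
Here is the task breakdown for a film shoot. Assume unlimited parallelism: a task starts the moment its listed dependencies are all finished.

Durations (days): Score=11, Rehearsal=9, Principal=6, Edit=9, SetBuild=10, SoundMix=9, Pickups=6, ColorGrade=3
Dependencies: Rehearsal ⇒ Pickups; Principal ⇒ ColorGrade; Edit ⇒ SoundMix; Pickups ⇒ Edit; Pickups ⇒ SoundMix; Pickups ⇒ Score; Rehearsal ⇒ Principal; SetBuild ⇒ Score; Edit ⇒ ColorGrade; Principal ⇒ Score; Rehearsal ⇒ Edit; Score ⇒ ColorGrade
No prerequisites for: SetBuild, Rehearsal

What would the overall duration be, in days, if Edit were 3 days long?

29

The binding path is Rehearsal→Pickups→Edit→SoundMix = 9+6+9+9 = 33; finish at 33 days.
Since Edit is critical, the -6 change carries straight to that chain (now 27 days).
New critical path: Rehearsal→Principal→Score→ColorGrade = 9+6+11+3 = 29 ⇒ 29 days.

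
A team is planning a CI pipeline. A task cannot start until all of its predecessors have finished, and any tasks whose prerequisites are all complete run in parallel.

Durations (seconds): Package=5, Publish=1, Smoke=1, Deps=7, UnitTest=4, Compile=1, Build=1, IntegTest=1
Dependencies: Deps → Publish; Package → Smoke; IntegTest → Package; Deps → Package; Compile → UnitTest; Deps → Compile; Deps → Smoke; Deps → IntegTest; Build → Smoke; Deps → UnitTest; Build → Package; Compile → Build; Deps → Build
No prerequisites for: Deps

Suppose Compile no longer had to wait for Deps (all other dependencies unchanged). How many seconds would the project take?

14

With the dependency in place, Deps→Compile→Build→Package→Smoke = 7+1+1+5+1 = 15 sets the finish at 15 seconds.
Without Deps→Compile, Compile's earliest start moves from 7 to 0.
New critical path: Deps→IntegTest→Package→Smoke = 7+1+5+1 = 14 ⇒ 14 seconds.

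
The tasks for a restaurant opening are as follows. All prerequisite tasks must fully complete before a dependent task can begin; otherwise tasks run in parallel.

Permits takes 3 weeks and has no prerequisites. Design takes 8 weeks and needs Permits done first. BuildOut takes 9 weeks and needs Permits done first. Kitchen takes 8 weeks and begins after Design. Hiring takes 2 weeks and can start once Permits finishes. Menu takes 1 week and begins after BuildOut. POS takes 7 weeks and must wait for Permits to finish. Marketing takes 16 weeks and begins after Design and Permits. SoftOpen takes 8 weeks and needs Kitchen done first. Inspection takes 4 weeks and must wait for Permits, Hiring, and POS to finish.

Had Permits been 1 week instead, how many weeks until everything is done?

25

Actual critical path: Permits→Design→Kitchen→SoftOpen = 3+8+8+8 = 27 ⇒ 27 weeks.
Since Permits is critical, the -2 change carries straight to that chain (now 25 weeks).
No other chain overtakes it, so the finish is 25 weeks.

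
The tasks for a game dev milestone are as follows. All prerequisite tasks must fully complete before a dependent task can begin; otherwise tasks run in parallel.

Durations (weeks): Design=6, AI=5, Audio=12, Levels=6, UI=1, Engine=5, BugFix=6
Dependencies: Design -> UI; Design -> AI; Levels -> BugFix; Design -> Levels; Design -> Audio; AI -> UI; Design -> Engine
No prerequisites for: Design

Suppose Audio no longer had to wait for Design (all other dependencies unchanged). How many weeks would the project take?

With the dependency in place, Design→Levels→BugFix = 6+6+6 = 18 sets the finish at 18 weeks.
Without Design→Audio, Audio's earliest start moves from 6 to 0.
The longest chain is now Design→Levels→BugFix = 6+6+6 = 18, so the project takes 18 weeks.

18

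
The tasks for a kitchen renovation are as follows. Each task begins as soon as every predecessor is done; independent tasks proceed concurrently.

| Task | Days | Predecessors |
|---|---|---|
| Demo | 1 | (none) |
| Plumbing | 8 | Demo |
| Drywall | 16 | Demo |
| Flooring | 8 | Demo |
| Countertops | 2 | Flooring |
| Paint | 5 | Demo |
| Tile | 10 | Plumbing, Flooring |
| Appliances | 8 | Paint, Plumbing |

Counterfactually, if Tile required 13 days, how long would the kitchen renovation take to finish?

22

Critical path before the change: Demo→Plumbing→Tile = 1+8+10 = 19 giving 19 days.
Tile lies on that path, so at 13 days the path becomes 22 days.
The critical path is still Demo→Plumbing→Tile; finish is now 22 days.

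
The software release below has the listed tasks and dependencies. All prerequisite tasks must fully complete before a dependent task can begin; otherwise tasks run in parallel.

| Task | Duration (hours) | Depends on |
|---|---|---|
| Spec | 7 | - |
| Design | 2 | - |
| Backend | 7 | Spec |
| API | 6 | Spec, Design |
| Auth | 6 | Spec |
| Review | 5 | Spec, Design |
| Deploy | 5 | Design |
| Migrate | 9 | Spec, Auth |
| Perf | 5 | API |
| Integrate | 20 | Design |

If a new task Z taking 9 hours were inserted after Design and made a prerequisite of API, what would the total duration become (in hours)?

Originally the plan takes 22 hours.
With Z inserted, API now waits for max(Spec, Design, Z).
New critical path: Spec→Auth→Migrate = 7+6+9 = 22 ⇒ 22 hours.

22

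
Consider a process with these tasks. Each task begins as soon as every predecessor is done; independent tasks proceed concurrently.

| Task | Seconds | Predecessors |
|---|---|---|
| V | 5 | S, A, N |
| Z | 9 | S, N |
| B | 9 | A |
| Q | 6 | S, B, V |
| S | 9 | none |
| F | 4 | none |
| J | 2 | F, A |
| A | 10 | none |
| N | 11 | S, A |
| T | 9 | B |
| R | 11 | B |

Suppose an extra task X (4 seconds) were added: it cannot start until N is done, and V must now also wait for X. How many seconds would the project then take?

Originally the project takes 32 seconds.
With X inserted, V now waits for max(S, A, N, X).
New critical path: A→N→X→V→Q = 10+11+4+5+6 = 36 ⇒ 36 seconds.

36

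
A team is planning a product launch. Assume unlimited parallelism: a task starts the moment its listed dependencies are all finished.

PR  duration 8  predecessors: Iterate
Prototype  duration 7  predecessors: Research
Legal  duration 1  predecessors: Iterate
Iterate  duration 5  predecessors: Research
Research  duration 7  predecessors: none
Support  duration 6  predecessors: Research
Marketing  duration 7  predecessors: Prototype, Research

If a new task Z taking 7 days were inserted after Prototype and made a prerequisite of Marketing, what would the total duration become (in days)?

28

Originally the product launch takes 21 days.
With Z inserted, Marketing now waits for max(Prototype, Research, Z).
New critical path: Research→Prototype→Z→Marketing = 7+7+7+7 = 28 ⇒ 28 days.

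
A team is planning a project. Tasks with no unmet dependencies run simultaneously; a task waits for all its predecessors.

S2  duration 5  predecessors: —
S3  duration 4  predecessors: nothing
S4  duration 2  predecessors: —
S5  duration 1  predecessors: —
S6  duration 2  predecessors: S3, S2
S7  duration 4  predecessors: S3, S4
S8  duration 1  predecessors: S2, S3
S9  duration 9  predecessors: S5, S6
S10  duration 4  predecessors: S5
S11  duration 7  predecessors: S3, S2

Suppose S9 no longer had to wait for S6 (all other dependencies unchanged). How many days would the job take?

Original critical path: S2→S6→S9 = 5+2+9 = 16 ⇒ 16 days.
Without S6→S9, S9's earliest start moves from 7 to 1.
The longest chain is now S2→S11 = 5+7 = 12, so the job takes 12 days.

12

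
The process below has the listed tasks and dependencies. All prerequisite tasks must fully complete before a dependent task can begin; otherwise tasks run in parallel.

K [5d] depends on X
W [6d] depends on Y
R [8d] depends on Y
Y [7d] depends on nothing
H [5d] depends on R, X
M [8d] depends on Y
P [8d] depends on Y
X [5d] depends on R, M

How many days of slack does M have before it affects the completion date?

0

Critical path: Y→R→X→K = 7+8+5+5 = 25, so the finish is 25 days.
M finishes as early as 15 and must finish by 15.
Slack of M = 7 − 7 = 0 days.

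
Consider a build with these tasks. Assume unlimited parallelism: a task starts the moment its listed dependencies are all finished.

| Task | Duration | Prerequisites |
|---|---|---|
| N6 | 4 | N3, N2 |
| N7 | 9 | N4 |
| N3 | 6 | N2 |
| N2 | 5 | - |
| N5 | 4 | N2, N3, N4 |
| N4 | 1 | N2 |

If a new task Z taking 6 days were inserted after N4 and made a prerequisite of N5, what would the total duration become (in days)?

Originally the schedule takes 15 days.
With Z inserted, N5 now waits for max(N2, N3, N4, Z).
New critical path: N2→N4→Z→N5 = 5+1+6+4 = 16 ⇒ 16 days.

16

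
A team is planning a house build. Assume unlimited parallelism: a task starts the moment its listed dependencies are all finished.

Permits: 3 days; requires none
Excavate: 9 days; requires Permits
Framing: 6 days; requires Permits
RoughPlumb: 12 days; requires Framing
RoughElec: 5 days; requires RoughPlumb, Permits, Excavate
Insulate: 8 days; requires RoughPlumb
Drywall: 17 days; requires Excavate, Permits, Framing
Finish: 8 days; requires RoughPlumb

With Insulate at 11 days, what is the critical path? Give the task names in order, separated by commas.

Permits, Framing, RoughPlumb, Insulate

Critical path before the change: Permits→Framing→RoughPlumb→Insulate = 3+6+12+8 = 29 giving 29 days.
Since Insulate is critical, the +3 change carries straight to that chain (now 32 days).
The critical path is still Permits→Framing→RoughPlumb→Insulate; finish is now 32 days.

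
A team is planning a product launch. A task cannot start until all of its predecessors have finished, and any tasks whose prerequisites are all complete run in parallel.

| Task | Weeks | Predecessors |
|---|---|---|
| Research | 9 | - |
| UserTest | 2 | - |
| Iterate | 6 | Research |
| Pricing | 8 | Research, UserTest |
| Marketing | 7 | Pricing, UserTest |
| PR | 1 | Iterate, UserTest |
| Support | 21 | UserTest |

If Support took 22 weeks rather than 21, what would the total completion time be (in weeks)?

Baseline: Research→Pricing→Marketing = 9+8+7 = 24 → 24 weeks.
Support has 1 week of float (longest path through it is 23).
The critical path is still Research→Pricing→Marketing; finish is now 24 weeks.

24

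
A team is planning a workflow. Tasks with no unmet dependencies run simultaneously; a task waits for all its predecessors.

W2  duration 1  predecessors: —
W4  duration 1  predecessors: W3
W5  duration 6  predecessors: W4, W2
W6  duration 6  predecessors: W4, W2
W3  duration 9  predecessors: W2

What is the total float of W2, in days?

W2→W3→W4→W5 = 1+9+1+6 = 17 sets the makespan at 17 days.
W2 finishes as early as 1 and must finish by 1.
Float = 17 − 17 = 0.

0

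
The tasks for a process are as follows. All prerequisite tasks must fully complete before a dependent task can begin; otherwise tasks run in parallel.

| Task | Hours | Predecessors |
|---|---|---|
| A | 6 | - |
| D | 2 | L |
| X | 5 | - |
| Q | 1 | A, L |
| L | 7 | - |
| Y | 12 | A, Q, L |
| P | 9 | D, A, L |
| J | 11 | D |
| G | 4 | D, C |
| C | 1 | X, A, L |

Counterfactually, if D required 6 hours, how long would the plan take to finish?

Baseline: L→D→J = 7+2+11 = 20 → 20 hours.
D lies on that path, so at 6 hours the path becomes 24 hours.
No other chain overtakes it, so the finish is 24 hours.

24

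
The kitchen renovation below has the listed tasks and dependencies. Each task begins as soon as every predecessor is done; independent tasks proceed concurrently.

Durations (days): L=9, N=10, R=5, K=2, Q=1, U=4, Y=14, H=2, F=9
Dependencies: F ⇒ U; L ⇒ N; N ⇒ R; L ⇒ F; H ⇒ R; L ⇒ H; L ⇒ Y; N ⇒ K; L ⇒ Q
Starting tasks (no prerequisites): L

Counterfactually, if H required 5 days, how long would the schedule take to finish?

24

Actual critical path: L→N→R = 9+10+5 = 24 ⇒ 24 days.
H is off the critical path — its longest chain is 16 days, giving 8 of slack.
That remains the longest chain; total 24 days.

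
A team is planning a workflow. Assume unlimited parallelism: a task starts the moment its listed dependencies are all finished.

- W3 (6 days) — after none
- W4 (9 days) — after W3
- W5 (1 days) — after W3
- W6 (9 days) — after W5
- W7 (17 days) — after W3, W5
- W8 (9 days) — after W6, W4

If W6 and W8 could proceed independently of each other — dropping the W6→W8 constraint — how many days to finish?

Before: longest chain W3→W5→W6→W8 = 6+1+9+9 = 25, finish 25.
Without W6→W8, W8's earliest start moves from 16 to 15.
New critical path: W3→W4→W8 = 6+9+9 = 24 ⇒ 24 days.

24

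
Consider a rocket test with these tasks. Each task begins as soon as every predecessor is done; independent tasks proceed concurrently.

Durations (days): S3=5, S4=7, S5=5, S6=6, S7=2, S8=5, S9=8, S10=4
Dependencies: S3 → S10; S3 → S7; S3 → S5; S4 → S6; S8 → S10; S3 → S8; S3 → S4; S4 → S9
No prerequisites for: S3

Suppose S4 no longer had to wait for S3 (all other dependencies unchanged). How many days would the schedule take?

15

With the dependency in place, S3→S4→S9 = 5+7+8 = 20 sets the finish at 20 days.
Without S3→S4, S4's earliest start moves from 5 to 0.
The longest chain is now S4→S9 = 7+8 = 15, so the schedule takes 15 days.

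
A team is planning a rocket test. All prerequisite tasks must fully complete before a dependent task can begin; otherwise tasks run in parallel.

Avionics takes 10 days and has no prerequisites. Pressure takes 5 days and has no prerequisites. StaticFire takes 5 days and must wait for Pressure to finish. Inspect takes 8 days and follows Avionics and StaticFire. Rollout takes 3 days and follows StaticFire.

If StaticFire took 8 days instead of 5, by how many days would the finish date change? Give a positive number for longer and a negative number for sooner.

As given, the longest chain is Pressure→StaticFire→Inspect = 5+5+8 = 18, so the finish is 18 days.
StaticFire lies on that path, so at 8 days the path becomes 21 days.
The critical path is still Pressure→StaticFire→Inspect; finish is now 21 days.
Change in finish: 21 − 18 = +3 days.

3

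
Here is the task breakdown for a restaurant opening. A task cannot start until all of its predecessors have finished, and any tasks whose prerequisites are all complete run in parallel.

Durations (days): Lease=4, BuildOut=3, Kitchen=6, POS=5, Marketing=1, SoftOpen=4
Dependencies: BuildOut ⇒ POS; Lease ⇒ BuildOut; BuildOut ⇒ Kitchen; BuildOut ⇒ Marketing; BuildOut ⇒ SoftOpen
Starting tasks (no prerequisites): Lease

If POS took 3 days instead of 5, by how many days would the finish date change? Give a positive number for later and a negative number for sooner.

0

Baseline: Lease→BuildOut→Kitchen = 4+3+6 = 13 → 13 days.
The longest path through POS is only 12 days, so POS has float 1.
That remains the longest chain; total 13 days.
Change in finish: 13 − 13 = +0 days.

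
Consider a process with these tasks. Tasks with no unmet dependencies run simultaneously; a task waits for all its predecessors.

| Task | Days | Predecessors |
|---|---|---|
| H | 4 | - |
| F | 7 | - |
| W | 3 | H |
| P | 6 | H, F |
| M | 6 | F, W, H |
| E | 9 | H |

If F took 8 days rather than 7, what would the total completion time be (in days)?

Baseline: F→P = 7+6 = 13 → 13 days.
F lies on that path, so at 8 days the path becomes 14 days.
No other chain overtakes it, so the finish is 14 days.

14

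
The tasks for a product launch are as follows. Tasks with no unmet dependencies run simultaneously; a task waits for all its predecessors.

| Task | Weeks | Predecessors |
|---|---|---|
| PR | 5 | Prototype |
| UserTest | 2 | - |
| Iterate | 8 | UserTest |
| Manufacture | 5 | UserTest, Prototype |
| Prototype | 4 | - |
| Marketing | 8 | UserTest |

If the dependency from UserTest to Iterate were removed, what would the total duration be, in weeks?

10

With the dependency in place, UserTest→Iterate = 2+8 = 10 sets the finish at 10 weeks.
Without UserTest→Iterate, Iterate's earliest start moves from 2 to 0.
After: UserTest→Marketing = 2+8 = 10 → 10 weeks.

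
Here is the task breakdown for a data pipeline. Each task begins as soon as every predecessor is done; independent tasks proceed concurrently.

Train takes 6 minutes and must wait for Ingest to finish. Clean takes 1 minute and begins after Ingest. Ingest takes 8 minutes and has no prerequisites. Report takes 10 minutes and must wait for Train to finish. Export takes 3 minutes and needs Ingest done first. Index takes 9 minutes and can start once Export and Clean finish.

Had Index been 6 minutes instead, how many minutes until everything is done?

24

Baseline: Ingest→Train→Report = 8+6+10 = 24 → 24 minutes.
Index has 4 minutes of float (longest path through it is 20).
That remains the longest chain; total 24 minutes.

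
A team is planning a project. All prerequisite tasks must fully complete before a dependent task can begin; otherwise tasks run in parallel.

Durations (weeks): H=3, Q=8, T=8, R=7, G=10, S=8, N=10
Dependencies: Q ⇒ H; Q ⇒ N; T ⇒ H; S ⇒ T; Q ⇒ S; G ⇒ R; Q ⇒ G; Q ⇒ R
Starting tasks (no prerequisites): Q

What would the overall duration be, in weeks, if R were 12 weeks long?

Baseline: Q→S→T→H = 8+8+8+3 = 27 → 27 weeks.
The longest path through R is only 25 weeks, so R has float 2.
The binding chain switches to Q→G→R = 8+10+12 = 30; finish 30 weeks.

30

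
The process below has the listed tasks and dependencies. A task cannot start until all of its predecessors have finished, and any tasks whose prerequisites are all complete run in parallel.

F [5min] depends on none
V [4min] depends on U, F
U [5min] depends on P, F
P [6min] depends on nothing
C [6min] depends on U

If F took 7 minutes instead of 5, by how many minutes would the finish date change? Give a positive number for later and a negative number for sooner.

Critical path before the change: P→U→C = 6+5+6 = 17 giving 17 minutes.
The longest path through F is only 16 minutes, so F has float 1.
The binding chain switches to F→U→C = 7+5+6 = 18; finish 18 minutes.
Change in finish: 18 − 17 = +1 minutes.

1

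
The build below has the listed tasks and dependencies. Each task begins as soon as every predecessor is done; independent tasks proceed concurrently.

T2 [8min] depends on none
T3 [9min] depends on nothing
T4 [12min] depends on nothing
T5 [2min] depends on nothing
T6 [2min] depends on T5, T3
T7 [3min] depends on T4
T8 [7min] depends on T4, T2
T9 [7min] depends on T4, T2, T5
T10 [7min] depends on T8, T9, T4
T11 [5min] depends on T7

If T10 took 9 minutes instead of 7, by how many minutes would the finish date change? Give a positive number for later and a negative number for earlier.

2

Actual critical path: T4→T8→T10 = 12+7+7 = 26 ⇒ 26 minutes.
Since T10 is critical, the +2 change carries straight to that chain (now 28 minutes).
The critical path is still T4→T8→T10; finish is now 28 minutes.
Change in finish: 28 − 26 = +2 minutes.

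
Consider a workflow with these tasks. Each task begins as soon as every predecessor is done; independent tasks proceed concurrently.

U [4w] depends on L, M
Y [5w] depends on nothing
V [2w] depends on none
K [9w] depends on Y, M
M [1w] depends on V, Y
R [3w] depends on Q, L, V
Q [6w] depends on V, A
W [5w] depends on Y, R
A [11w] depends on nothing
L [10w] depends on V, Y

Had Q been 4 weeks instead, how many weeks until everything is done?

23

Actual critical path: A→Q→R→W = 11+6+3+5 = 25 ⇒ 25 weeks.
Since Q is critical, the -2 change carries straight to that chain (now 23 weeks).
No other chain overtakes it, so the finish is 23 weeks.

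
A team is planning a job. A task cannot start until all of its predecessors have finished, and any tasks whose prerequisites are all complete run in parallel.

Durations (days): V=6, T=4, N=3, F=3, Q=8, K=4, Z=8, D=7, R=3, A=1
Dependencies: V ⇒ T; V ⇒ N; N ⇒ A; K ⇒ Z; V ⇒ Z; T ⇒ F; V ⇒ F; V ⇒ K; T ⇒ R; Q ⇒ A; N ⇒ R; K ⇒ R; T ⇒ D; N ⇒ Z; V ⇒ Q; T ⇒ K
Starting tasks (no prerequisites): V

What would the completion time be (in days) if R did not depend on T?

With the dependency in place, V→T→K→Z = 6+4+4+8 = 22 sets the finish at 22 days.
Dropping T→R doesn't change R's earliest start (14); another predecessor still binds.
After: V→T→K→Z = 6+4+4+8 = 22 → 22 days.

22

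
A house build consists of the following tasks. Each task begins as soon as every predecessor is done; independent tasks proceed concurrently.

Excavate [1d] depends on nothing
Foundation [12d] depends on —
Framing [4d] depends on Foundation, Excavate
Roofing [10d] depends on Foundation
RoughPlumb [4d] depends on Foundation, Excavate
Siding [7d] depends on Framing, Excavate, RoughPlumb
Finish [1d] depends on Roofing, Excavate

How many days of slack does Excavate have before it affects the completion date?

11

Foundation→Framing→Siding = 12+4+7 = 23 sets the makespan at 23 days.
Excavate finishes as early as 1 and must finish by 12.
Slack of Excavate = 11 − 0 = 11 days.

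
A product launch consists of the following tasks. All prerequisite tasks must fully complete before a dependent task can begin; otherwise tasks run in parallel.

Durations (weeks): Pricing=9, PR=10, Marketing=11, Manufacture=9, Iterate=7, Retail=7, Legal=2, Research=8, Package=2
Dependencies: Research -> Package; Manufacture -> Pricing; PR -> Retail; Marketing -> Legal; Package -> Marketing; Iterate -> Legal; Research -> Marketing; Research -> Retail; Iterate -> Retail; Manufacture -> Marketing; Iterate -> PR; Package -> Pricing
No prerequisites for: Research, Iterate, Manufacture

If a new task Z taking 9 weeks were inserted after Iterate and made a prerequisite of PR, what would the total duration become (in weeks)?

33

Originally the product launch takes 24 weeks.
With Z inserted, PR now waits for max(Iterate, Z).
New critical path: Iterate→Z→PR→Retail = 7+9+10+7 = 33 ⇒ 33 weeks.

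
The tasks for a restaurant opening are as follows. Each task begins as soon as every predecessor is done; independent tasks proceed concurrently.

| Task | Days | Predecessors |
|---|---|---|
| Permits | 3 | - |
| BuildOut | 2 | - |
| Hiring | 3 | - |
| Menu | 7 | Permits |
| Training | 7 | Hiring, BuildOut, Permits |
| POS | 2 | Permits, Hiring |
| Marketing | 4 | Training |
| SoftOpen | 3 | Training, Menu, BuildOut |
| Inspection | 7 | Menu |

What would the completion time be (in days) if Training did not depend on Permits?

Original critical path: Permits→Menu→Inspection = 3+7+7 = 17 ⇒ 17 days.
Dropping Permits→Training doesn't change Training's earliest start (3); another predecessor still binds.
New critical path: Permits→Menu→Inspection = 3+7+7 = 17 ⇒ 17 days.

17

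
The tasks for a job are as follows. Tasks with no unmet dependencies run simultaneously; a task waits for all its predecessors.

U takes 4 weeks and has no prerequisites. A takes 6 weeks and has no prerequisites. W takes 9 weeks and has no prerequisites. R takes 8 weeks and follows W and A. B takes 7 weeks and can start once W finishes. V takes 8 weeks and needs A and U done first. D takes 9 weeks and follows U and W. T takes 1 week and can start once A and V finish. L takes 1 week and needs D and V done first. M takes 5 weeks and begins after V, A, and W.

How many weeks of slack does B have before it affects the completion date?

Critical path: A→V→M = 6+8+5 = 19, so the finish is 19 weeks.
The longest chain containing B totals 16 weeks.
Float = 19 − 16 = 3.

3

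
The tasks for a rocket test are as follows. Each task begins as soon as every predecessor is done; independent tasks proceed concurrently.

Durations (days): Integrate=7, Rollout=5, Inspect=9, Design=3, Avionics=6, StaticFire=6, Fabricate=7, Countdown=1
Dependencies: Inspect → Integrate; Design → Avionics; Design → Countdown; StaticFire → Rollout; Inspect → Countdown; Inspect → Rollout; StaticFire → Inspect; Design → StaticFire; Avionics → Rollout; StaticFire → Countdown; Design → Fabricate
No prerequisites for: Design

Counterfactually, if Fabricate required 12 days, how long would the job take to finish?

Actual critical path: Design→StaticFire→Inspect→Integrate = 3+6+9+7 = 25 ⇒ 25 days.
The longest path through Fabricate is only 10 days, so Fabricate has float 15.
The critical path is still Design→StaticFire→Inspect→Integrate; finish is now 25 days.

25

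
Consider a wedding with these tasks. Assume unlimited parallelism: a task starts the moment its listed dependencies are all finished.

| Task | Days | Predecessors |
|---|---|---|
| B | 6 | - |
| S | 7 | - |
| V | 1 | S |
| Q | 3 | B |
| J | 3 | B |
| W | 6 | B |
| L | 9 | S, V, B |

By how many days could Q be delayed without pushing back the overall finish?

8

The longest chain is S→V→L = 7+1+9 = 17; overall finish 17 days.
Longest path through Q: 9 days (earliest finish 9, latest finish 17).
Float = 17 − 9 = 8.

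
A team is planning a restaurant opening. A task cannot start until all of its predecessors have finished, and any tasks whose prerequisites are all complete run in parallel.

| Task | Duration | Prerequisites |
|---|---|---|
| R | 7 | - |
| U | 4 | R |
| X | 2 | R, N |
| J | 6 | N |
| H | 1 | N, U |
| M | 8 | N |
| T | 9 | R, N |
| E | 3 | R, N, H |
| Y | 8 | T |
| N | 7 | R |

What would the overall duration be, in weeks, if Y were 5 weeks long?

As given, the longest chain is R→N→T→Y = 7+7+9+8 = 31, so the finish is 31 weeks.
Y is on the critical path; changing it to 5 makes that path 28 weeks.
The critical path is still R→N→T→Y; finish is now 28 weeks.

28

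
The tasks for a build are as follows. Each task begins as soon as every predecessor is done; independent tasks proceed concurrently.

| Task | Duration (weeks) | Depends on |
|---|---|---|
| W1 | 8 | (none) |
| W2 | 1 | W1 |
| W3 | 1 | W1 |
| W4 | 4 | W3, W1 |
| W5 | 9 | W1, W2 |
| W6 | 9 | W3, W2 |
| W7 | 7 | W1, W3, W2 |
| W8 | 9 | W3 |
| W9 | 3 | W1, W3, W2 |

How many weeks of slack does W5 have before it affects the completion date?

0

The longest chain is W1→W2→W5 = 8+1+9 = 18; overall finish 18 weeks.
Longest path through W5: 18 weeks (earliest finish 18, latest finish 18).
So W5 can slip 18 − 18 = 0 weeks.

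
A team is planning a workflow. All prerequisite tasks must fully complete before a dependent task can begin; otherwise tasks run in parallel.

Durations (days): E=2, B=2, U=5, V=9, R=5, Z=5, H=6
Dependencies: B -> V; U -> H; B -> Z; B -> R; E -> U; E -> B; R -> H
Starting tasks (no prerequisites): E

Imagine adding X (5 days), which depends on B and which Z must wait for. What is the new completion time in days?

15

Originally the project takes 15 days.
With X inserted, Z now waits for max(B, X).
New critical path: E→B→R→H = 2+2+5+6 = 15 ⇒ 15 days.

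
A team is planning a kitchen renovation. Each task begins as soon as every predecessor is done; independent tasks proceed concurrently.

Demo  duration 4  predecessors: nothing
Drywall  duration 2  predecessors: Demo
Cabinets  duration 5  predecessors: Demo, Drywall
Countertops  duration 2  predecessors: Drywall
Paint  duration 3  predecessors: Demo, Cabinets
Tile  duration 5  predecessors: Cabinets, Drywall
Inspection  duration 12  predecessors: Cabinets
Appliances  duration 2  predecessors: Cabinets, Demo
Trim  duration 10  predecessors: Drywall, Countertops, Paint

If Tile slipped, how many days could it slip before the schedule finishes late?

8

The longest chain is Demo→Drywall→Cabinets→Paint→Trim = 4+2+5+3+10 = 24; overall finish 24 days.
Tile finishes as early as 16 and must finish by 24.
Slack of Tile = 19 − 11 = 8 days.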